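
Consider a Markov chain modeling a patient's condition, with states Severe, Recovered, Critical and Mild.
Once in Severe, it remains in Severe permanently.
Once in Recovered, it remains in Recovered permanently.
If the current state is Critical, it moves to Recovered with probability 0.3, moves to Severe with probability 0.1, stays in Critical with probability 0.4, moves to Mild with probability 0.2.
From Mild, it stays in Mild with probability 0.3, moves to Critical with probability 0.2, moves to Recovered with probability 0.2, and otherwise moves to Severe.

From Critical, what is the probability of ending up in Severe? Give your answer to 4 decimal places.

0.3421

Let h(s) be the probability of absorption at Severe starting from transient state s. Then h(Severe) = 1 and h(Recovered) = 0. By first-step analysis:
h(Critical) = 0.1·1 + 0.3·0 + 0.4·h(Critical) + 0.2·h(Mild)
h(Mild) = 0.3·1 + 0.2·0 + 0.2·h(Critical) + 0.3·h(Mild)
Solving: h(Critical) = 0.3421, h(Mild) = 0.5263.
Starting from Critical, the probability is 0.3421.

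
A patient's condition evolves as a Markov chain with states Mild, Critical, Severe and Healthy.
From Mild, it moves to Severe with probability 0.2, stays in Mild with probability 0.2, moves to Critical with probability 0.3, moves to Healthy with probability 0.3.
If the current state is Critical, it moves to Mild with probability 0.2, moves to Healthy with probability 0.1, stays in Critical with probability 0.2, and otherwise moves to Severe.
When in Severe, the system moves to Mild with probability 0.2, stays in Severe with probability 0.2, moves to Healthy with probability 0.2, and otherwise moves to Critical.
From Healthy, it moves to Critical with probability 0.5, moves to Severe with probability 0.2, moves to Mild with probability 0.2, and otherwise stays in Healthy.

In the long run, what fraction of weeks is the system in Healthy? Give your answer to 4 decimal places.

0.1699

Let the stationary distribution be π with π = πP and π_1 + π_2 + π_3 + π_4 = 1.
π_1 = 0.2·π_1 + 0.2·π_2 + 0.2·π_3 + 0.2·π_4
π_2 = 0.3·π_1 + 0.2·π_2 + 0.4·π_3 + 0.5·π_4
π_3 = 0.2·π_1 + 0.5·π_2 + 0.2·π_3 + 0.2·π_4
Solving with the normalization constraint gives π = (0.2000, 0.3308, 0.2992, 0.1699).
So the stationary probability of Healthy is 0.1699.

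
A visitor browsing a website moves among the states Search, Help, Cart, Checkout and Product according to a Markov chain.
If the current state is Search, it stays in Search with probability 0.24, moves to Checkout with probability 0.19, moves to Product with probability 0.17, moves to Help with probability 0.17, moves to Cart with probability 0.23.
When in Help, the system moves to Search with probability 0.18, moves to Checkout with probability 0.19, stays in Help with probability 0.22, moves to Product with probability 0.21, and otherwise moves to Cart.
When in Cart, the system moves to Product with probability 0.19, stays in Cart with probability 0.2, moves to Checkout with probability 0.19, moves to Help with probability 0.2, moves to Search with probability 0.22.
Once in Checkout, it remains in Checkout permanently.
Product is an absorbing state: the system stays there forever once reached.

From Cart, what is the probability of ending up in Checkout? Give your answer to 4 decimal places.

Let h(s) be the probability of absorption at Checkout starting from transient state s. Then h(Checkout) = 1 and h(Product) = 0. By first-step analysis:
h(Search) = 0.24·h(Search) + 0.17·h(Help) + 0.23·h(Cart) + 0.19·1 + 0.17·0
h(Help) = 0.18·h(Search) + 0.22·h(Help) + 0.2·h(Cart) + 0.19·1 + 0.21·0
h(Cart) = 0.22·h(Search) + 0.2·h(Help) + 0.2·h(Cart) + 0.19·1 + 0.19·0
Solving: h(Search) = 0.5110, h(Help) = 0.4899, h(Cart) = 0.5005.
Starting from Cart, the probability is 0.5005.

0.5005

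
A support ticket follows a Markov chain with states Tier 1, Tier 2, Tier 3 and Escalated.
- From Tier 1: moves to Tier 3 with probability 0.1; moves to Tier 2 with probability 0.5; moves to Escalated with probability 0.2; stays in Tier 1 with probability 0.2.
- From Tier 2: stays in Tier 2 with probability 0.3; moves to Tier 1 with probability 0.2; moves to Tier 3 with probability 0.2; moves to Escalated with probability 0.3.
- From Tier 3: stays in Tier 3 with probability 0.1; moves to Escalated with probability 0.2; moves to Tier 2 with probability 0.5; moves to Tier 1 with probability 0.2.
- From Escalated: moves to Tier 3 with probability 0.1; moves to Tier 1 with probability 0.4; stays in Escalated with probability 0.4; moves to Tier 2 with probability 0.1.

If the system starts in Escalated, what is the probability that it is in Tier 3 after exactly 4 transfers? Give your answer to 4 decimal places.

Propagate the distribution vector 4 transfers from Escalated.
After 0 transfers: (0.0000, 0.0000, 0.0000, 1.0000)
After 1 transfer: (0.4000, 0.1000, 0.1000, 0.4000)
After 2 transfers: (0.2800, 0.3200, 0.1100, 0.2900)
After 3 transfers: (0.2580, 0.3200, 0.1320, 0.2900)
After 4 transfers: (0.2580, 0.3200, 0.1320, 0.2900)
P(in Tier 3 after 4 transfers) = 0.1320

0.1320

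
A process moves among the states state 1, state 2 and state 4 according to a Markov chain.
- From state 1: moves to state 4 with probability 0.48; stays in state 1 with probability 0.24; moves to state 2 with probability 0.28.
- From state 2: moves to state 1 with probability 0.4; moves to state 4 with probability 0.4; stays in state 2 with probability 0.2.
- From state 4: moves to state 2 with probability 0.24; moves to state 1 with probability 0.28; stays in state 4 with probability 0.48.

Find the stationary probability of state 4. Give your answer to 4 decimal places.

Let the stationary distribution be π with π = πP and π_1 + π_2 + π_3 = 1.
π_1 = 0.24·π_1 + 0.4·π_2 + 0.28·π_3
π_2 = 0.28·π_1 + 0.2·π_2 + 0.24·π_3
Solving with the normalization constraint gives π = (0.2972, 0.2422, 0.4606).
So the stationary probability of state 4 is 0.4606.

0.4606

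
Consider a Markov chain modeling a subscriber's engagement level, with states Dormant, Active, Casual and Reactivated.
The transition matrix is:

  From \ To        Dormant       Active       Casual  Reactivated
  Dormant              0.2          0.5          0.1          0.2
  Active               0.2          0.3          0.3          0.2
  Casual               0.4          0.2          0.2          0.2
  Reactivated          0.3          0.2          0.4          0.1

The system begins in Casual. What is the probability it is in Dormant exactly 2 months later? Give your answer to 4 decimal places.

Propagate the distribution vector 2 months from Casual.
After 0 months: (0.0000, 0.0000, 1.0000, 0.0000)
After 1 month: (0.4000, 0.2000, 0.2000, 0.2000)
After 2 months: (0.2600, 0.3400, 0.2200, 0.1800)
P(in Dormant after 2 months) = 0.2600

0.2600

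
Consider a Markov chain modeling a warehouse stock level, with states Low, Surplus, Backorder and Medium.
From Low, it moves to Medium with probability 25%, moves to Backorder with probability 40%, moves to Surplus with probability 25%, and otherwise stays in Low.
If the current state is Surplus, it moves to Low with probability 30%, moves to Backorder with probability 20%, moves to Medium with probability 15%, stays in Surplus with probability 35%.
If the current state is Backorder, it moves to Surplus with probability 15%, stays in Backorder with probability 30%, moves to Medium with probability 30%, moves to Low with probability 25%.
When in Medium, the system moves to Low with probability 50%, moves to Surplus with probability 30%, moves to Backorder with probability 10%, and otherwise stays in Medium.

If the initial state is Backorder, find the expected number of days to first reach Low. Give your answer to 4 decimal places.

Let t(s) be the expected number of days to first reach Low from state s, with t(Low) = 0. Conditioning on the first day:
t(Surplus) = 1 + 0.35·t(Surplus) + 0.2·t(Backorder) + 0.15·t(Medium)
t(Backorder) = 1 + 0.15·t(Surplus) + 0.3·t(Backorder) + 0.3·t(Medium)
t(Medium) = 1 + 0.3·t(Surplus) + 0.1·t(Backorder) + 0.1·t(Medium)
Solving: t(Surplus) = 3.0843, t(Backorder) = 3.1566, t(Medium) = 2.4900.
Expected days from Backorder to Low: 3.1566.

3.1566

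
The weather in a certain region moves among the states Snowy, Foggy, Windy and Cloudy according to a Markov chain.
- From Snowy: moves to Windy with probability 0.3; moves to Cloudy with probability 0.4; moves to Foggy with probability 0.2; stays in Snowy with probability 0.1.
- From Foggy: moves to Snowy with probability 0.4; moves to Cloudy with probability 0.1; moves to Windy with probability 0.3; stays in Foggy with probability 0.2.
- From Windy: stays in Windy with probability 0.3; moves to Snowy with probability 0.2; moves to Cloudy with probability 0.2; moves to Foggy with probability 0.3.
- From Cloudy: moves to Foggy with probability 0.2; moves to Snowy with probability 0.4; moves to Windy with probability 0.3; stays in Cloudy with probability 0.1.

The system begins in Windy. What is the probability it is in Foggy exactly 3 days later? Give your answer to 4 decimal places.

0.2300

Propagate the distribution vector 3 days from Windy.
After 0 days: (0.0000, 0.0000, 1.0000, 0.0000)
After 1 day: (0.2000, 0.3000, 0.3000, 0.2000)
After 2 days: (0.2800, 0.2300, 0.3000, 0.1900)
After 3 days: (0.2560, 0.2300, 0.3000, 0.2140)
P(in Foggy after 3 days) = 0.2300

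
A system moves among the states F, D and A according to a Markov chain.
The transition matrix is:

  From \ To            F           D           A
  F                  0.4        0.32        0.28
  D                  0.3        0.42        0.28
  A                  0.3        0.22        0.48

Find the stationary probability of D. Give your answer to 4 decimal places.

0.3167

Let the stationary distribution be π with π = πP and π_1 + π_2 + π_3 = 1.
π_1 = 0.4·π_1 + 0.3·π_2 + 0.3·π_3
π_2 = 0.32·π_1 + 0.42·π_2 + 0.22·π_3
Solving with the normalization constraint gives π = (0.3333, 0.3167, 0.3500).
So the stationary probability of D is 0.3167.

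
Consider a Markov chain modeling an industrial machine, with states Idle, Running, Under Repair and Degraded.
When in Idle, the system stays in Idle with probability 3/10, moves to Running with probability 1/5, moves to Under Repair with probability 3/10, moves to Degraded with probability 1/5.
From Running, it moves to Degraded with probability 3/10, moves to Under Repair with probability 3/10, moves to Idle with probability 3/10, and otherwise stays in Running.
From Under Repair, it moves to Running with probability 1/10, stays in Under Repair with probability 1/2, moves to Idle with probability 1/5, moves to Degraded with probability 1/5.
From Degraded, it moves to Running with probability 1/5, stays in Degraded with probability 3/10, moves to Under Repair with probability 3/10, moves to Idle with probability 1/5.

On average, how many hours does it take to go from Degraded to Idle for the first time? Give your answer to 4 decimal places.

Let t(s) be the expected number of hours to first reach Idle from state s, with t(Idle) = 0. Conditioning on the first hour:
t(Running) = 1 + 0.1·t(Running) + 0.3·t(Under Repair) + 0.3·t(Degraded)
t(Under Repair) = 1 + 0.1·t(Running) + 0.5·t(Under Repair) + 0.2·t(Degraded)
t(Degraded) = 1 + 0.2·t(Running) + 0.3·t(Under Repair) + 0.3·t(Degraded)
Solving: t(Running) = 4.2328, t(Under Repair) = 4.7090, t(Degraded) = 4.6561.
Expected hours from Degraded to Idle: 4.6561.

4.6561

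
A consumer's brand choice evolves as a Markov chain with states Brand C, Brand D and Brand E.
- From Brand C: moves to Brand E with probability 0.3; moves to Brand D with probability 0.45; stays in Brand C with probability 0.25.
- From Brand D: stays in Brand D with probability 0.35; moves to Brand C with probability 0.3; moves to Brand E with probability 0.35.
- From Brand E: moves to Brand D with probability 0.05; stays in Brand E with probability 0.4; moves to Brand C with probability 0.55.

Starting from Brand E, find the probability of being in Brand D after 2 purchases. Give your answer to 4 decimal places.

0.2850

Sum over the intermediate state after 1 purchase:
P = P(Brand E→Brand C)·P(Brand C→Brand D) + P(Brand E→Brand D)·P(Brand D→Brand D) + P(Brand E→Brand E)·P(Brand E→Brand D)
  = 0.55×0.45 + 0.05×0.35 + 0.4×0.05
  = 0.2475 + 0.0175 + 0.0200 = 0.2850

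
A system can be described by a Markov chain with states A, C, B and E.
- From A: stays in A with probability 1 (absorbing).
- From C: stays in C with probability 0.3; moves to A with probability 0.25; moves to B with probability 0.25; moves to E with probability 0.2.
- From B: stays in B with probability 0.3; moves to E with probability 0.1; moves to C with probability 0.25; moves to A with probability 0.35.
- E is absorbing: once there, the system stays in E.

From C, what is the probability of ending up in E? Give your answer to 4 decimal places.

0.3860

Let h(s) be the probability of absorption at E starting from transient state s. Then h(E) = 1 and h(A) = 0. By first-step analysis:
h(C) = 0.25·0 + 0.3·h(C) + 0.25·h(B) + 0.2·1
h(B) = 0.35·0 + 0.25·h(C) + 0.3·h(B) + 0.1·1
Solving: h(C) = 0.3860, h(B) = 0.2807.
Starting from C, the probability is 0.3860.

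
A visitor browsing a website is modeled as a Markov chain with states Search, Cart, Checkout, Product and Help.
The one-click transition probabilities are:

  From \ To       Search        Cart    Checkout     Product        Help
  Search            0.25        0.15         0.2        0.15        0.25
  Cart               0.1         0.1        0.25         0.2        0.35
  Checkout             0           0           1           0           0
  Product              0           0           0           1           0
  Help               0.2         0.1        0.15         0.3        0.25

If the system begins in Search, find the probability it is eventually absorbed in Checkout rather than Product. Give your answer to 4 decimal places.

0.4967

Let h(s) be the probability of absorption at Checkout starting from transient state s. Then h(Checkout) = 1 and h(Product) = 0. By first-step analysis:
h(Search) = 0.25·h(Search) + 0.15·h(Cart) + 0.2·1 + 0.15·0 + 0.25·h(Help)
h(Cart) = 0.1·h(Search) + 0.1·h(Cart) + 0.25·1 + 0.2·0 + 0.35·h(Help)
h(Help) = 0.2·h(Search) + 0.1·h(Cart) + 0.15·1 + 0.3·0 + 0.25·h(Help)
Solving: h(Search) = 0.4967, h(Cart) = 0.4875, h(Help) = 0.3974.
Starting from Search, the probability is 0.4967.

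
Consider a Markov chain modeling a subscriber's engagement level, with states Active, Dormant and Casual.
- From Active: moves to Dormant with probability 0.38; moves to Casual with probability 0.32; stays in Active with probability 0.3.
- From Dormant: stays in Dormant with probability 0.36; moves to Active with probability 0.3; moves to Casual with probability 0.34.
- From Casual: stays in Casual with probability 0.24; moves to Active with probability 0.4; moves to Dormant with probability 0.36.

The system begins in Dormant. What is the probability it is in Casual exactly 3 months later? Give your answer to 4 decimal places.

0.3033

Propagate the distribution vector 3 months from Dormant.
After 0 months: (0.0000, 1.0000, 0.0000)
After 1 month: (0.3000, 0.3600, 0.3400)
After 2 months: (0.3340, 0.3660, 0.3000)
After 3 months: (0.3300, 0.3667, 0.3033)
P(in Casual after 3 months) = 0.3033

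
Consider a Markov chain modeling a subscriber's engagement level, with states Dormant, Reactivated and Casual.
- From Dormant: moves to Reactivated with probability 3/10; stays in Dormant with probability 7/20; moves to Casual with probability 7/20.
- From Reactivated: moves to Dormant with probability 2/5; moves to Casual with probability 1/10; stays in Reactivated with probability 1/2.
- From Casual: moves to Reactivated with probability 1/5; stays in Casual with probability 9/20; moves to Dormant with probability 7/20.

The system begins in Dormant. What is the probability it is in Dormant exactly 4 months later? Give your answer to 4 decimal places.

Propagate the distribution vector 4 months from Dormant.
After 0 months: (1.0000, 0.0000, 0.0000)
After 1 month: (0.3500, 0.3000, 0.3500)
After 2 months: (0.3650, 0.3250, 0.3100)
After 3 months: (0.3663, 0.3340, 0.2998)
After 4 months: (0.3667, 0.3368, 0.2965)
P(in Dormant after 4 months) = 0.3667

0.3667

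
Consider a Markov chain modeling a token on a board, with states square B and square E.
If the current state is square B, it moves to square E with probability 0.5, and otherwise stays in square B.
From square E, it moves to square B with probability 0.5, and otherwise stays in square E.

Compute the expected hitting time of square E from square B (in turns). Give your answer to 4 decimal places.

Let t(s) be the expected number of turns to first reach square E from state s, with t(square E) = 0. Conditioning on the first turn:
t(square B) = 1 + 0.5·t(square B)
Solving: t(square B) = 2.0000.
Expected turns from square B to square E: 2.0000.

2.0000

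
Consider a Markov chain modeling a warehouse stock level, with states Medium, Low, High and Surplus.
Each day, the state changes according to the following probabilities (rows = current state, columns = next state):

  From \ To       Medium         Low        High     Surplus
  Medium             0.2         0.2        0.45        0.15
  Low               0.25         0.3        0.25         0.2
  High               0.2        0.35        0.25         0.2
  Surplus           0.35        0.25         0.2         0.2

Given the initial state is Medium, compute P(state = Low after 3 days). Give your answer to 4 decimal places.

0.2814

Propagate the distribution vector 3 days from Medium.
After 0 days: (1.0000, 0.0000, 0.0000, 0.0000)
After 1 day: (0.2000, 0.2000, 0.4500, 0.1500)
After 2 days: (0.2325, 0.2950, 0.2825, 0.1900)
After 3 days: (0.2433, 0.2814, 0.2870, 0.1884)
P(in Low after 3 days) = 0.2814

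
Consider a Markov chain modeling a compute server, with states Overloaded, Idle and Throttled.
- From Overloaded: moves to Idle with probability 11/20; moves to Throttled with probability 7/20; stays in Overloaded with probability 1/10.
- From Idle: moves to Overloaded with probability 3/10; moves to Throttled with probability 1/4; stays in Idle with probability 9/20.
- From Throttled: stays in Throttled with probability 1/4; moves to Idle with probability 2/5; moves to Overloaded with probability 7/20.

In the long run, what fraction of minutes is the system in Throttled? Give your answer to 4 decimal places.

Let the stationary distribution be π with π = πP and π_1 + π_2 + π_3 = 1.
π_1 = 0.1·π_1 + 0.3·π_2 + 0.35·π_3
π_2 = 0.55·π_1 + 0.45·π_2 + 0.4·π_3
Solving with the normalization constraint gives π = (0.2615, 0.4623, 0.2762).
So the stationary probability of Throttled is 0.2762.

0.2762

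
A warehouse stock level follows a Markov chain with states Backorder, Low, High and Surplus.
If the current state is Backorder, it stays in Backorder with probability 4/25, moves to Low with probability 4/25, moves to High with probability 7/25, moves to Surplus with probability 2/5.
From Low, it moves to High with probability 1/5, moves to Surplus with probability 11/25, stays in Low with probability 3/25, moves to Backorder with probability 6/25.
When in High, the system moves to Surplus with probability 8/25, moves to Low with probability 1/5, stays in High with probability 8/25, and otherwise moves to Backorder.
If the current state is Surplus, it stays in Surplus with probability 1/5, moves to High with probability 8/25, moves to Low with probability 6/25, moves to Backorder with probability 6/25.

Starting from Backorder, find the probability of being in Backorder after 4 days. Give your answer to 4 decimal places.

0.2009

Propagate the distribution vector 4 days from Backorder.
After 0 days: (1.0000, 0.0000, 0.0000, 0.0000)
After 1 day: (0.1600, 0.1600, 0.2800, 0.4000)
After 2 days: (0.2048, 0.1968, 0.2944, 0.3040)
After 3 days: (0.2001, 0.1882, 0.2882, 0.3235)
After 4 days: (0.2009, 0.1899, 0.2894, 0.3198)
P(in Backorder after 4 days) = 0.2009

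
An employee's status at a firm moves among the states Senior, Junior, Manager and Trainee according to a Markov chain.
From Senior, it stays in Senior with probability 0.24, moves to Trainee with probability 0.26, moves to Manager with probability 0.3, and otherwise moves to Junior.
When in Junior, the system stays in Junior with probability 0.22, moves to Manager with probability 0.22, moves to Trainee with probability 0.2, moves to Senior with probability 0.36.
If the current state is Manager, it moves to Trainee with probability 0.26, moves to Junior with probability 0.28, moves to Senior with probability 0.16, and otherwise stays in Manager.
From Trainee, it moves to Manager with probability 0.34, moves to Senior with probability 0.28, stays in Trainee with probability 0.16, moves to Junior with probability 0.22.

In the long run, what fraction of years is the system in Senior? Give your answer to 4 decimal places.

0.2536

Let the stationary distribution be π with π = πP and π_1 + π_2 + π_3 + π_4 = 1.
π_1 = 0.24·π_1 + 0.36·π_2 + 0.16·π_3 + 0.28·π_4
π_2 = 0.2·π_1 + 0.22·π_2 + 0.28·π_3 + 0.22·π_4
π_3 = 0.3·π_1 + 0.22·π_2 + 0.3·π_3 + 0.34·π_4
Solving with the normalization constraint gives π = (0.2536, 0.2323, 0.2904, 0.2237).
So the stationary probability of Senior is 0.2536.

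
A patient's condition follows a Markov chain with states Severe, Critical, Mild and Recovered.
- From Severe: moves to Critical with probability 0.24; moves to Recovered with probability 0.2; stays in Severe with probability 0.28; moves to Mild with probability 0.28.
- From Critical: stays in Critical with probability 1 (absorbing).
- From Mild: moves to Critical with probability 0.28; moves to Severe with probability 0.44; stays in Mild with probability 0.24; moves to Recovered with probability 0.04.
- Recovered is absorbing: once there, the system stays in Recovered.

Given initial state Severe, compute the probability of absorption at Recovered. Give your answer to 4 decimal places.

Let h(s) be the probability of absorption at Recovered starting from transient state s. Then h(Recovered) = 1 and h(Critical) = 0. By first-step analysis:
h(Severe) = 0.28·h(Severe) + 0.24·0 + 0.28·h(Mild) + 0.2·1
h(Mild) = 0.44·h(Severe) + 0.28·0 + 0.24·h(Mild) + 0.04·1
Solving: h(Severe) = 0.3849, h(Mild) = 0.2755.
Starting from Severe, the probability is 0.3849.

0.3849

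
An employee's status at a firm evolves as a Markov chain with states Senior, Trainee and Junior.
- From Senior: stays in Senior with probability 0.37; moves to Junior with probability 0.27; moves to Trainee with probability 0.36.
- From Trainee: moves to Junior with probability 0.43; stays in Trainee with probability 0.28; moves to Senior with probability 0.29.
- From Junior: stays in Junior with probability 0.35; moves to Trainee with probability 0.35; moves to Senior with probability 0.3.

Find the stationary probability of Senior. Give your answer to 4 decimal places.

0.3190

Let the stationary distribution be π with π = πP and π_1 + π_2 + π_3 = 1.
π_1 = 0.37·π_1 + 0.29·π_2 + 0.3·π_3
π_2 = 0.36·π_1 + 0.28·π_2 + 0.35·π_3
Solving with the normalization constraint gives π = (0.3190, 0.3301, 0.3509).
So the stationary probability of Senior is 0.3190.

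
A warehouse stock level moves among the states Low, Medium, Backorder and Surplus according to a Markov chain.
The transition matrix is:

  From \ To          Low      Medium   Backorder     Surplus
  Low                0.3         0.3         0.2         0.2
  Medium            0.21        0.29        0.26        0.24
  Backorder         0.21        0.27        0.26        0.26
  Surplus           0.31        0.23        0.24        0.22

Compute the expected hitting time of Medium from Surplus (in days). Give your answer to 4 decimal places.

3.8580

Let t(s) be the expected number of days to first reach Medium from state s, with t(Medium) = 0. Conditioning on the first day:
t(Low) = 1 + 0.3·t(Low) + 0.2·t(Backorder) + 0.2·t(Surplus)
t(Backorder) = 1 + 0.21·t(Low) + 0.26·t(Backorder) + 0.26·t(Surplus)
t(Surplus) = 1 + 0.31·t(Low) + 0.24·t(Backorder) + 0.22·t(Surplus)
Solving: t(Low) = 3.5958, t(Backorder) = 3.7273, t(Surplus) = 3.8580.
Expected days from Surplus to Medium: 3.8580.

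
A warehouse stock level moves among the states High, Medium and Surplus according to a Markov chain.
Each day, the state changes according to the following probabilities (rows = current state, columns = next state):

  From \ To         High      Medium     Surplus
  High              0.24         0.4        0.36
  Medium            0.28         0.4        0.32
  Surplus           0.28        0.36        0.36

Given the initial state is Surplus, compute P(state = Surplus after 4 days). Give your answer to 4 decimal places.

Propagate the distribution vector 4 days from Surplus.
After 0 days: (0.0000, 0.0000, 1.0000)
After 1 day: (0.2800, 0.3600, 0.3600)
After 2 days: (0.2688, 0.3856, 0.3456)
After 3 days: (0.2692, 0.3862, 0.3446)
After 4 days: (0.2692, 0.3862, 0.3446)
P(in Surplus after 4 days) = 0.3446

0.3446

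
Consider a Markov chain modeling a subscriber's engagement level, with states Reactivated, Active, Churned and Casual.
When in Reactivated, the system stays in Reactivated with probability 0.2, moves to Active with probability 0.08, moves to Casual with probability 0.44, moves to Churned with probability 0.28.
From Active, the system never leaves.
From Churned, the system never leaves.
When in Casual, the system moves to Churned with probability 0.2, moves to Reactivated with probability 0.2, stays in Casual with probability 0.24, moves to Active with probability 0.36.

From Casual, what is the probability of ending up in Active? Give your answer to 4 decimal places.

Let h(s) be the probability of absorption at Active starting from transient state s. Then h(Active) = 1 and h(Churned) = 0. By first-step analysis:
h(Reactivated) = 0.2·h(Reactivated) + 0.08·1 + 0.28·0 + 0.44·h(Casual)
h(Casual) = 0.2·h(Reactivated) + 0.36·1 + 0.2·0 + 0.24·h(Casual)
Solving: h(Reactivated) = 0.4215, h(Casual) = 0.5846.
Starting from Casual, the probability is 0.5846.

0.5846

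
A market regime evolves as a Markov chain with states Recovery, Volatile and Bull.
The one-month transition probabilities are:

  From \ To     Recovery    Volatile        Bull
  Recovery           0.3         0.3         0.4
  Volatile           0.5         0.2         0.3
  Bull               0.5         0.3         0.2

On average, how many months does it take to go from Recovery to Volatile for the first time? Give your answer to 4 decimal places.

Let t(s) be the expected number of months to first reach Volatile from state s, with t(Volatile) = 0. Conditioning on the first month:
t(Recovery) = 1 + 0.3·t(Recovery) + 0.4·t(Bull)
t(Bull) = 1 + 0.5·t(Recovery) + 0.2·t(Bull)
Solving: t(Recovery) = 3.3333, t(Bull) = 3.3333.
Expected months from Recovery to Volatile: 3.3333.

3.3333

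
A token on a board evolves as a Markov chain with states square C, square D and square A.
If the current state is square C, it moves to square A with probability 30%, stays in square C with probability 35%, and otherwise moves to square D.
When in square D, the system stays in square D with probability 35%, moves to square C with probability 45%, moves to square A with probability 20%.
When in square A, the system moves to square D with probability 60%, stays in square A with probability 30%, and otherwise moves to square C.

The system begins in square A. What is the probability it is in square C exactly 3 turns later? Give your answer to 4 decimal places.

0.3325

Propagate the distribution vector 3 turns from square A.
After 0 turns: (0.0000, 0.0000, 1.0000)
After 1 turn: (0.1000, 0.6000, 0.3000)
After 2 turns: (0.3350, 0.4250, 0.2400)
After 3 turns: (0.3325, 0.4100, 0.2575)
P(in square C after 3 turns) = 0.3325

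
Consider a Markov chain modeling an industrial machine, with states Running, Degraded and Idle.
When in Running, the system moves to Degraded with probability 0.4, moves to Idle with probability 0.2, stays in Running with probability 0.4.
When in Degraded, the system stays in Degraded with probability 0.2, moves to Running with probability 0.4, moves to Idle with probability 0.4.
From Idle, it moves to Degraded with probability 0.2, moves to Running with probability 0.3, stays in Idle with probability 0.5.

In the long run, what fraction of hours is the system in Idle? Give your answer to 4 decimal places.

0.3636

Let the stationary distribution be π with π = πP and π_1 + π_2 + π_3 = 1.
π_1 = 0.4·π_1 + 0.4·π_2 + 0.3·π_3
π_2 = 0.4·π_1 + 0.2·π_2 + 0.2·π_3
Solving with the normalization constraint gives π = (0.3636, 0.2727, 0.3636).
So the stationary probability of Idle is 0.3636.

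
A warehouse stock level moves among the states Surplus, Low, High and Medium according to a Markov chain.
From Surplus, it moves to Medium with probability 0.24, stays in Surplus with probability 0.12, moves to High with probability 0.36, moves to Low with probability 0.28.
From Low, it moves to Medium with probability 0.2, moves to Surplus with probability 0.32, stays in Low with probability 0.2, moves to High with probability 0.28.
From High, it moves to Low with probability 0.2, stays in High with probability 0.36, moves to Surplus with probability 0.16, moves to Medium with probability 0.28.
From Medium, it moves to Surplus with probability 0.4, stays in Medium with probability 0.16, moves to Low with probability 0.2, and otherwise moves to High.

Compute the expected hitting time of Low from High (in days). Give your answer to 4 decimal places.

Let t(s) be the expected number of days to first reach Low from state s, with t(Low) = 0. Conditioning on the first day:
t(Surplus) = 1 + 0.12·t(Surplus) + 0.36·t(High) + 0.24·t(Medium)
t(High) = 1 + 0.16·t(Surplus) + 0.36·t(High) + 0.28·t(Medium)
t(Medium) = 1 + 0.4·t(Surplus) + 0.24·t(High) + 0.16·t(Medium)
Solving: t(Surplus) = 4.2609, t(High) = 4.6129, t(Medium) = 4.5375.
Expected days from High to Low: 4.6129.

4.6129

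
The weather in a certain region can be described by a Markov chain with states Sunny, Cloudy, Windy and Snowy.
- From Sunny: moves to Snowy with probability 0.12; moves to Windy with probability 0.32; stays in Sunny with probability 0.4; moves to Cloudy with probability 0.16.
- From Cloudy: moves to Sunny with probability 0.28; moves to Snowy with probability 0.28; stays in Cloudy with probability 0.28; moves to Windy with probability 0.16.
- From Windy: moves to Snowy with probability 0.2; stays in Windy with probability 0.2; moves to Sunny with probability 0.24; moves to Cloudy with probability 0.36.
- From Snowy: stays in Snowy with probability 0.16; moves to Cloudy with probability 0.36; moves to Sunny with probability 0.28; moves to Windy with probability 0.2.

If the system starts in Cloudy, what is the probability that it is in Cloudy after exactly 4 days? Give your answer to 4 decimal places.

Propagate the distribution vector 4 days from Cloudy.
After 0 days: (0.0000, 1.0000, 0.0000, 0.0000)
After 1 day: (0.2800, 0.2800, 0.1600, 0.2800)
After 2 days: (0.3072, 0.2816, 0.2224, 0.1888)
After 3 days: (0.3080, 0.2760, 0.2256, 0.1904)
After 4 days: (0.3079, 0.2763, 0.2259, 0.1898)
P(in Cloudy after 4 days) = 0.2763

0.2763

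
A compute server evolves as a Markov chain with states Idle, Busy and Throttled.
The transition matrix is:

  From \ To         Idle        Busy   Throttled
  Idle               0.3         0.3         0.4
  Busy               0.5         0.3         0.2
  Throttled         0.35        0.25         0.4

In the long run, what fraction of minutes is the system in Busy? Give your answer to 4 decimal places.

0.2828

Let the stationary distribution be π with π = πP and π_1 + π_2 + π_3 = 1.
π_1 = 0.3·π_1 + 0.5·π_2 + 0.35·π_3
π_2 = 0.3·π_1 + 0.3·π_2 + 0.25·π_3
Solving with the normalization constraint gives π = (0.3737, 0.2828, 0.3434).
So the stationary probability of Busy is 0.2828.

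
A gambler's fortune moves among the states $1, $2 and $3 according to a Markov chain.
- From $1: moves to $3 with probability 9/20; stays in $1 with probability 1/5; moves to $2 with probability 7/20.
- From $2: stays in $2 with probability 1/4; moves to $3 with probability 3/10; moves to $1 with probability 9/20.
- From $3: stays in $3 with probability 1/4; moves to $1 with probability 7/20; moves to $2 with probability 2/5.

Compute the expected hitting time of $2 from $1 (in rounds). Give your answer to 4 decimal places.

Let t(s) be the expected number of rounds to first reach $2 from state s, with t($2) = 0. Conditioning on the first round:
t($1) = 1 + 0.2·t($1) + 0.45·t($3)
t($3) = 1 + 0.35·t($1) + 0.25·t($3)
Solving: t($1) = 2.7119, t($3) = 2.5989.
Expected rounds from $1 to $2: 2.7119.

2.7119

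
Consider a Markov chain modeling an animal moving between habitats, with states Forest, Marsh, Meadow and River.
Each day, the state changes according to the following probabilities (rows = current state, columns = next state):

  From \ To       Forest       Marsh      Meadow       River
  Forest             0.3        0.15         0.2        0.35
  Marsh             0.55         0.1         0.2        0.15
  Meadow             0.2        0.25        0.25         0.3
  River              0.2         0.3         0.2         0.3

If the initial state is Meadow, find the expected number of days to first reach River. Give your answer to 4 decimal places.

Let t(s) be the expected number of days to first reach River from state s, with t(River) = 0. Conditioning on the first day:
t(Forest) = 1 + 0.3·t(Forest) + 0.15·t(Marsh) + 0.2·t(Meadow)
t(Marsh) = 1 + 0.55·t(Forest) + 0.1·t(Marsh) + 0.2·t(Meadow)
t(Meadow) = 1 + 0.2·t(Forest) + 0.25·t(Marsh) + 0.25·t(Meadow)
Solving: t(Forest) = 3.2585, t(Marsh) = 3.8791, t(Meadow) = 3.4953.
Expected days from Meadow to River: 3.4953.

3.4953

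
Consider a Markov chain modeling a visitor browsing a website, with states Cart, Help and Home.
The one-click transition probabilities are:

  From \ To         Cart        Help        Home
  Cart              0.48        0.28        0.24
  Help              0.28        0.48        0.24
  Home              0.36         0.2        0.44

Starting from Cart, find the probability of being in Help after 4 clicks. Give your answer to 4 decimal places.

0.3203

Propagate the distribution vector 4 clicks from Cart.
After 0 clicks: (1.0000, 0.0000, 0.0000)
After 1 click: (0.4800, 0.2800, 0.2400)
After 2 clicks: (0.3952, 0.3168, 0.2880)
After 3 clicks: (0.3821, 0.3203, 0.2976)
After 4 clicks: (0.3802, 0.3203, 0.2995)
P(in Help after 4 clicks) = 0.3203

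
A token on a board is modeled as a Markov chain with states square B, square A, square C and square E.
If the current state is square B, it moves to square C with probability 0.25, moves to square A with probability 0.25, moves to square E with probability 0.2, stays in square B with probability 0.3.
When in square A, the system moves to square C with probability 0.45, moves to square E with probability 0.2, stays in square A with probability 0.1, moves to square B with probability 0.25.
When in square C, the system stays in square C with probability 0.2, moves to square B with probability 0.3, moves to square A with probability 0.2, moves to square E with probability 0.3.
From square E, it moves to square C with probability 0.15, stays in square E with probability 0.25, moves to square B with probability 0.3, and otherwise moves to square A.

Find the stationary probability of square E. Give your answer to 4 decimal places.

0.2375

Let the stationary distribution be π with π = πP and π_1 + π_2 + π_3 + π_4 = 1.
π_1 = 0.3·π_1 + 0.25·π_2 + 0.3·π_3 + 0.3·π_4
π_2 = 0.25·π_1 + 0.1·π_2 + 0.2·π_3 + 0.3·π_4
π_3 = 0.25·π_1 + 0.45·π_2 + 0.2·π_3 + 0.15·π_4
Solving with the normalization constraint gives π = (0.2892, 0.2166, 0.2567, 0.2375).
So the stationary probability of square E is 0.2375.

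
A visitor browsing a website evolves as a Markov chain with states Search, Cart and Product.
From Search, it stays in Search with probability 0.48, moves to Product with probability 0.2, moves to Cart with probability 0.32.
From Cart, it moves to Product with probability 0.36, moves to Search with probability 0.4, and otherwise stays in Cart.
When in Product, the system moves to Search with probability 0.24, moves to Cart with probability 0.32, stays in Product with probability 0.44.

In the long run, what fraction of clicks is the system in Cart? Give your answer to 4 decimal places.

Let the stationary distribution be π with π = πP and π_1 + π_2 + π_3 = 1.
π_1 = 0.48·π_1 + 0.4·π_2 + 0.24·π_3
π_2 = 0.32·π_1 + 0.24·π_2 + 0.32·π_3
Solving with the normalization constraint gives π = (0.3782, 0.2963, 0.3255).
So the stationary probability of Cart is 0.2963.

0.2963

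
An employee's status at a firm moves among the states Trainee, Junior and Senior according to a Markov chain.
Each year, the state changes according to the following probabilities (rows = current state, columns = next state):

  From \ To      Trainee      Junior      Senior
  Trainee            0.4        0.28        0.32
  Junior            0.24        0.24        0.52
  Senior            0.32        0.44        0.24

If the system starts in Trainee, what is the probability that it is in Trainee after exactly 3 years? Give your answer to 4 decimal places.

0.3208

Propagate the distribution vector 3 years from Trainee.
After 0 years: (1.0000, 0.0000, 0.0000)
After 1 year: (0.4000, 0.2800, 0.3200)
After 2 years: (0.3296, 0.3200, 0.3504)
After 3 years: (0.3208, 0.3233, 0.3560)
P(in Trainee after 3 years) = 0.3208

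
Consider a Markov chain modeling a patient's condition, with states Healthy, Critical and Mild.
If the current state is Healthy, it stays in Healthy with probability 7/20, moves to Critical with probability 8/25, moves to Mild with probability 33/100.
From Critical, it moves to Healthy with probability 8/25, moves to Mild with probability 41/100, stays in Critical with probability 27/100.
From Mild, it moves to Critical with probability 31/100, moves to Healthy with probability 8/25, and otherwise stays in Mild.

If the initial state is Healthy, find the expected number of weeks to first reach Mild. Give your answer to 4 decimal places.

Let t(s) be the expected number of weeks to first reach Mild from state s, with t(Mild) = 0. Conditioning on the first week:
t(Healthy) = 1 + 0.35·t(Healthy) + 0.32·t(Critical)
t(Critical) = 1 + 0.32·t(Healthy) + 0.27·t(Critical)
Solving: t(Healthy) = 2.8218, t(Critical) = 2.6068.
Expected weeks from Healthy to Mild: 2.8218.

2.8218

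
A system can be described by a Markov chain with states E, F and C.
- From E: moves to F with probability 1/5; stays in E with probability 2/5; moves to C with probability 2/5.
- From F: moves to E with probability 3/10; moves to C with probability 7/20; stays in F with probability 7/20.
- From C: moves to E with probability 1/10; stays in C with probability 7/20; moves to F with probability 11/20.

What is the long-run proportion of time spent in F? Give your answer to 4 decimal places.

Let the stationary distribution be π with π = πP and π_1 + π_2 + π_3 = 1.
π_1 = 0.4·π_1 + 0.3·π_2 + 0.1·π_3
π_2 = 0.2·π_1 + 0.35·π_2 + 0.55·π_3
Solving with the normalization constraint gives π = (0.2527, 0.3846, 0.3626).
So the stationary probability of F is 0.3846.

0.3846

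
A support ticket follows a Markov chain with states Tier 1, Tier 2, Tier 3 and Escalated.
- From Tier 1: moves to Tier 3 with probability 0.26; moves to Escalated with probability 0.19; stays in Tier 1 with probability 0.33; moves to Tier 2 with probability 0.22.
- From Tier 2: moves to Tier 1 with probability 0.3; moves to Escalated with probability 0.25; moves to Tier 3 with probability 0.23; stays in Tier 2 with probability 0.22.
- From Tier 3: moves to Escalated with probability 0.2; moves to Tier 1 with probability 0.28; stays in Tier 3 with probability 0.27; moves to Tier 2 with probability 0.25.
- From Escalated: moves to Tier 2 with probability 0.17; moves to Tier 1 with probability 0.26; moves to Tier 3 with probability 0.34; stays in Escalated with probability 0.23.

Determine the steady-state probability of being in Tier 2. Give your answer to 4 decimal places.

0.2175

Let the stationary distribution be π with π = πP and π_1 + π_2 + π_3 + π_4 = 1.
π_1 = 0.33·π_1 + 0.3·π_2 + 0.28·π_3 + 0.26·π_4
π_2 = 0.22·π_1 + 0.22·π_2 + 0.25·π_3 + 0.17·π_4
π_3 = 0.26·π_1 + 0.23·π_2 + 0.27·π_3 + 0.34·π_4
Solving with the normalization constraint gives π = (0.2948, 0.2175, 0.2734, 0.2144).
So the stationary probability of Tier 2 is 0.2175.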